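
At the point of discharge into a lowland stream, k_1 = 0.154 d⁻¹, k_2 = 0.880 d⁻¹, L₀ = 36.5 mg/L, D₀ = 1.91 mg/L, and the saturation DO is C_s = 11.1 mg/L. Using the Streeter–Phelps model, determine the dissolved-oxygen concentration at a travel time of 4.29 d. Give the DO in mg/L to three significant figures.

DO ≈ 7.23 mg/L

k_1 L₀/(k_2−k_1) = 0.154×36.5/(0.880−0.154) = 5.621/0.7260 = 7.742 mg/L.
e^(−k_1 t) = e^(−0.154×4.290) = 0.5165; e^(−k_2 t) = e^(−0.880×4.290) = 0.02293.
D = 7.742 × (0.5165 − 0.02293) + 1.91 × 0.02293 = 3.821 + 0.04380 = 3.865 mg/L.
DO = C_s − D = 11.1 − 3.865 = 7.235 mg/L.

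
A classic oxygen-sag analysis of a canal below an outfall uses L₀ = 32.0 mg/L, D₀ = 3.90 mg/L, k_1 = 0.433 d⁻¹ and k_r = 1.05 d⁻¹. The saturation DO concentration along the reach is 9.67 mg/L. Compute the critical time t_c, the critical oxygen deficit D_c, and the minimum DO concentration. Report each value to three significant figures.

With k_r/k_1 = 2.425 and 1 − D₀(k_r−k_1)/(k_1 L₀) = 0.8263,
t_c = ln(2.425 × 0.8263) / (1.05 − 0.433) = ln(2.004) / 0.6170 = 0.6951/0.6170 = 1.127 d.
L(t_c) = L₀ e^(−k_1 t_c) = 32.0 × 0.6140 = 19.65 mg/L, and at the critical point k_r D_c = k_1 L, so D_c = (0.433/1.05) × 19.65 = 8.102 mg/L.
Minimum DO = C_s − D_c = 9.67 − 8.102 = 1.568 mg/L.

t_c ≈ 1.13 d; D_c ≈ 8.10 mg/L; min DO ≈ 1.57 mg/L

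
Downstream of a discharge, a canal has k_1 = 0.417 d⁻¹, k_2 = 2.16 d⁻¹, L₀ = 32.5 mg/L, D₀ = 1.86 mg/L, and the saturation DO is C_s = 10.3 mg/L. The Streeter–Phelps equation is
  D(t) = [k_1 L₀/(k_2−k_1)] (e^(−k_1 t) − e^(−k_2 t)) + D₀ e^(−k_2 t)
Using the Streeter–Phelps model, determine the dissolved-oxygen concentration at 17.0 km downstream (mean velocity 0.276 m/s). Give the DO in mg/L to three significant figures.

DO ≈ 5.79 mg/L

Travel time t = x/v = 17.0 km / (0.276 m/s) = 17000 m / 0.276 m/s = 61590 s = 0.7129 d.
k_1 L₀/(k_2−k_1) = 0.417×32.5/(2.16−0.417) = 13.55/1.743 = 7.775 mg/L.
e^(−k_1 t) = e^(−0.417×0.7129) = 0.7428; e^(−k_2 t) = e^(−2.16×0.7129) = 0.2144.
D = 7.775 × (0.7428 − 0.2144) + 1.86 × 0.2144 = 4.109 + 0.3988 = 4.508 mg/L.
DO = C_s − D = 10.3 − 4.508 = 5.792 mg/L.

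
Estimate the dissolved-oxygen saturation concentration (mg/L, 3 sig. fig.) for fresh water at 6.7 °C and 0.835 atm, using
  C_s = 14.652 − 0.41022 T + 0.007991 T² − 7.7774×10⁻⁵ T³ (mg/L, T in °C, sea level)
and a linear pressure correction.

C_s ≈ 10.2 mg/L

At sea level: C_s = 14.652 − 0.41022×6.7 + 0.007991×6.7² − 7.7774×10⁻⁵×6.7³ = 12.24 mg/L.
Pressure correction: C_s' = 12.24 × 0.835 = 10.22 mg/L.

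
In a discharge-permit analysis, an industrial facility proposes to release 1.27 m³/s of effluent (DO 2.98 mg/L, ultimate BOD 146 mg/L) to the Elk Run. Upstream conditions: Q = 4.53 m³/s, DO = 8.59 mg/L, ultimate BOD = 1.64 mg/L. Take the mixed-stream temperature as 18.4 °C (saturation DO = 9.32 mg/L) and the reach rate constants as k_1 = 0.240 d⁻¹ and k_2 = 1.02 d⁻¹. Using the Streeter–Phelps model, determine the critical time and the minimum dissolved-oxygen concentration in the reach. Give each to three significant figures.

t_c ≈ 1.58 d; minimum DO ≈ 3.97 mg/L

Mixed DO = (4.53×8.59 + 1.27×2.98)/(4.53+1.27) = 42.70/5.800 = 7.362 mg/L.
Mixed L₀ = (4.53×1.64 + 1.27×146)/(5.800) = 192.8/5.800 = 33.25 mg/L.
Initial deficit D₀ = C_s − DO₀ = 9.32 − 7.362 = 1.958 mg/L.
t_c = (1/0.7800) ln[(1.02/0.240)(1 − 1.958×0.7800/(0.240×33.25))] = 1.282 × ln(3.436) = 1.583 d.
D_c = (0.240/1.02) × 33.25 × e^(−0.240×1.583) = 0.2353 × 33.25 × 0.6840 = 5.351 mg/L.
Minimum DO = 9.32 − 5.351 = 3.969 mg/L.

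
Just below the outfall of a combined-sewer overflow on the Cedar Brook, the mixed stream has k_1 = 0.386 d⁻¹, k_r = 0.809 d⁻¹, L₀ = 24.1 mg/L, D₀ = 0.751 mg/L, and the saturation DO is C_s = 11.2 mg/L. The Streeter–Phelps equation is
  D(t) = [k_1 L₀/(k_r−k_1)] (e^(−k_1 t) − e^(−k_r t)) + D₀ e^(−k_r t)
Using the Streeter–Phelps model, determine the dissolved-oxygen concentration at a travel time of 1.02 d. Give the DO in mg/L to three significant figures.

DO ≈ 5.67 mg/L

k_1 L₀/(k_r−k_1) = 0.386×24.1/(0.809−0.386) = 9.303/0.4230 = 21.99 mg/L.
e^(−k_1 t) = e^(−0.386×1.020) = 0.6745; e^(−k_r t) = e^(−0.809×1.020) = 0.4382.
D = 21.99 × (0.6745 − 0.4382) + 0.751 × 0.4382 = 5.199 + 0.3291 = 5.528 mg/L.
DO = C_s − D = 11.2 − 5.528 = 5.672 mg/L.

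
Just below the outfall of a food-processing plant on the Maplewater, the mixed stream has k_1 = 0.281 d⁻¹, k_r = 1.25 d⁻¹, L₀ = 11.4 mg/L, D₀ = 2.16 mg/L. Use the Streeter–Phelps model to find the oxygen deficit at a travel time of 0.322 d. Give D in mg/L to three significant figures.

k_1 L₀/(k_r−k_1) = 0.281×11.4/(1.25−0.281) = 3.203/0.9690 = 3.306 mg/L.
e^(−k_1 t) = e^(−0.281×0.3220) = 0.9135; e^(−k_r t) = e^(−1.25×0.3220) = 0.6686.
D = 3.306 × (0.9135 − 0.6686) + 2.16 × 0.6686 = 0.8094 + 1.444 = 2.254 mg/L.

D ≈ 2.25 mg/L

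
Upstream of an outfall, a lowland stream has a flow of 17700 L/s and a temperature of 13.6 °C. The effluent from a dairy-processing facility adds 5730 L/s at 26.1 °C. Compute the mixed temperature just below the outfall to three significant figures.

Flow-weighted mixing: C = (Q_r C_r + Q_w C_w)/(Q_r + Q_w)
= (17700×13.6 + 5730×26.1)/(17700 + 5730) = 390300/23430 = 16.66 °C.

16.7 °C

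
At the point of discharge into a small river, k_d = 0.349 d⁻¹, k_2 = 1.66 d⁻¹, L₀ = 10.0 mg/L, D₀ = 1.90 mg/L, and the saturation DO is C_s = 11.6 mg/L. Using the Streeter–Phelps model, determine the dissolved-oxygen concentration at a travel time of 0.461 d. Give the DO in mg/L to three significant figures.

k_d L₀/(k_2−k_d) = 0.349×10.0/(1.66−0.349) = 3.490/1.311 = 2.662 mg/L.
e^(−k_d t) = e^(−0.349×0.4610) = 0.8514; e^(−k_2 t) = e^(−1.66×0.4610) = 0.4652.
D = 2.662 × (0.8514 − 0.4652) + 1.90 × 0.4652 = 1.028 + 0.8839 = 1.912 mg/L.
DO = C_s − D = 11.6 − 1.912 = 9.688 mg/L.

DO ≈ 9.69 mg/L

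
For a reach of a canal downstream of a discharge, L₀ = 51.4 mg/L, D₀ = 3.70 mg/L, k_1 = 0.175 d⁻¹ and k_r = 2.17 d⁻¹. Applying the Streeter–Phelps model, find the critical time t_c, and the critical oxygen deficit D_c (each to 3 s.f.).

With k_r/k_1 = 12.40 and 1 − D₀(k_r−k_1)/(k_1 L₀) = 0.1794,
t_c = ln(12.40 × 0.1794) / (2.17 − 0.175) = ln(2.224) / 1.995 = 0.7994/1.995 = 0.4007 d.
L(t_c) = L₀ e^(−k_1 t_c) = 51.4 × 0.9323 = 47.92 mg/L, and at the critical point k_r D_c = k_1 L, so D_c = (0.175/2.17) × 47.92 = 3.864 mg/L.

t_c ≈ 0.401 d; D_c ≈ 3.86 mg/L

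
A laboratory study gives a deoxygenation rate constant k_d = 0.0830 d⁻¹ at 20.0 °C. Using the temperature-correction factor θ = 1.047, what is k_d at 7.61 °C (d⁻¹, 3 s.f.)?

k_d(T₂) = k_d(T₁) · θ^(T₂−T₁) = 0.0830 × 1.047^(7.61−20.0)
= 0.0830 × 1.047^-12.4 = 0.0830 × 0.5661 = 0.04698 d⁻¹.

k_d ≈ 0.0470 d⁻¹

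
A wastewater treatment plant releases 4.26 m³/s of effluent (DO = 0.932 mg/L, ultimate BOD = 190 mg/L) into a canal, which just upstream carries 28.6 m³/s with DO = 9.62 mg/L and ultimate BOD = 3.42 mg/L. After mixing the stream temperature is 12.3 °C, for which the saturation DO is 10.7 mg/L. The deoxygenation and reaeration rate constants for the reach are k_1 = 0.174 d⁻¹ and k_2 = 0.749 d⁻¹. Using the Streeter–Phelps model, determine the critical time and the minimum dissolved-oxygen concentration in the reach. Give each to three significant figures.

Mixed DO = (28.6×9.62 + 4.26×0.932)/(28.6+4.26) = 279.1/32.86 = 8.494 mg/L.
Mixed L₀ = (28.6×3.42 + 4.26×190)/(32.86) = 907.2/32.86 = 27.61 mg/L.
Initial deficit D₀ = C_s − DO₀ = 10.7 − 8.494 = 2.206 mg/L.
t_c = (1/0.5750) ln[(0.749/0.174)(1 − 2.206×0.5750/(0.174×27.61))] = 1.739 × ln(3.168) = 2.005 d.
D_c = (0.174/0.749) × 27.61 × e^(−0.174×2.005) = 0.2323 × 27.61 × 0.7054 = 4.525 mg/L.
Minimum DO = 10.7 − 4.525 = 6.175 mg/L.

t_c ≈ 2.01 d; minimum DO ≈ 6.18 mg/L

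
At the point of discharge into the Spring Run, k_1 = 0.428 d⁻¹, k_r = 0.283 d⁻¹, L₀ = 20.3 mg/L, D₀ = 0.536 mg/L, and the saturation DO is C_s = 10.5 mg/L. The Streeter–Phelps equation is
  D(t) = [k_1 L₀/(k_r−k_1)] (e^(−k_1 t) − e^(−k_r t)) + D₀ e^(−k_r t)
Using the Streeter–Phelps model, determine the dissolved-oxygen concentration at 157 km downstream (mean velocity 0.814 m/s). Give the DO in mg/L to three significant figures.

Travel time t = x/v = 157 km / (0.814 m/s) = 157000 m / 0.814 m/s = 192900 s = 2.232 d.
k_1 L₀/(k_r−k_1) = 0.428×20.3/(0.283−0.428) = 8.688/-0.1450 = -59.92 mg/L.
e^(−k_1 t) = e^(−0.428×2.232) = 0.3846; e^(−k_r t) = e^(−0.283×2.232) = 0.5317.
D = -59.92 × (0.3846 − 0.5317) + 0.536 × 0.5317 = 8.809 + 0.2850 = 9.094 mg/L.
DO = C_s − D = 10.5 − 9.094 = 1.406 mg/L.

DO ≈ 1.41 mg/L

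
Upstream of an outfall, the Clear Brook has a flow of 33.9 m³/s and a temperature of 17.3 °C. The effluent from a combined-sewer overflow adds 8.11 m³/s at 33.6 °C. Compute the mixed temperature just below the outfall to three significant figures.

Flow-weighted mixing: C = (Q_r C_r + Q_w C_w)/(Q_r + Q_w)
= (33.9×17.3 + 8.11×33.6)/(33.9 + 8.11) = 859.0/42.01 = 20.45 °C.

20.4 °C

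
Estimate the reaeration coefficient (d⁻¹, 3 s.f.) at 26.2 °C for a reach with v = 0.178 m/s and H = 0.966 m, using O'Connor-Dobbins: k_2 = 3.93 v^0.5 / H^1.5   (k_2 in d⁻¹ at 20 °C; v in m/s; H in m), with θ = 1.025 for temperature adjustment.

k_2(20) = 3.93 × 0.178^0.5 / 0.966^1.5 = 3.93 × 0.4219 / 0.9494 = 1.746 d⁻¹.
k_2(26.2) = 1.746 × 1.025^(26.2−20) = 1.746 × 1.165 = 2.035 d⁻¹.

k_2 ≈ 2.04 d⁻¹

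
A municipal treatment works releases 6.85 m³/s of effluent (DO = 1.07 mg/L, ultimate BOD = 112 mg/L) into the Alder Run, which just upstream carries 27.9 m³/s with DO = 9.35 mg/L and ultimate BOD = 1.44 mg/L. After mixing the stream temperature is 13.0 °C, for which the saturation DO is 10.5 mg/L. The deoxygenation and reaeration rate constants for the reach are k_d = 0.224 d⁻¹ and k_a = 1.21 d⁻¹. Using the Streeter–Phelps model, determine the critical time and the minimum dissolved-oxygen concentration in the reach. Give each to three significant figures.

Mixed DO = (27.9×9.35 + 6.85×1.07)/(27.9+6.85) = 268.2/34.75 = 7.718 mg/L.
Mixed L₀ = (27.9×1.44 + 6.85×112)/(34.75) = 807.4/34.75 = 23.23 mg/L.
Initial deficit D₀ = C_s − DO₀ = 10.5 − 7.718 = 2.782 mg/L.
t_c = (1/0.9860) ln[(1.21/0.224)(1 − 2.782×0.9860/(0.224×23.23))] = 1.014 × ln(2.555) = 0.9512 d.
D_c = (0.224/1.21) × 23.23 × e^(−0.224×0.9512) = 0.1851 × 23.23 × 0.8081 = 3.476 mg/L.
Minimum DO = 10.5 − 3.476 = 7.024 mg/L.

t_c ≈ 0.951 d; minimum DO ≈ 7.02 mg/L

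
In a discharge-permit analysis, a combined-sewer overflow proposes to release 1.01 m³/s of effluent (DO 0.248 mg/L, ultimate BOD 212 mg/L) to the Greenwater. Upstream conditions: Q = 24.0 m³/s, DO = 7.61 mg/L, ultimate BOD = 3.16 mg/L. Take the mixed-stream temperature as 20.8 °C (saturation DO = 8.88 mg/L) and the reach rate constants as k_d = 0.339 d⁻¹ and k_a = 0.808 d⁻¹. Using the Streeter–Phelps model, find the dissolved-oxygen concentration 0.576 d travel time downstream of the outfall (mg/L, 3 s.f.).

Mixed DO = (24.0×7.61 + 1.01×0.248)/(24.0+1.01) = 182.9/25.01 = 7.313 mg/L.
Mixed L₀ = (24.0×3.16 + 1.01×212)/(25.01) = 290.0/25.01 = 11.59 mg/L.
Initial deficit D₀ = C_s − DO₀ = 8.88 − 7.313 = 1.567 mg/L.
D(0.576) = [0.339×11.59/(0.808−0.339)](e^(−0.339×0.576) − e^(−0.808×0.576)) + 1.567 e^(−0.808×0.576)
= 8.380 × (0.8226 − 0.6279) + 1.567 × 0.6279 = 2.616 mg/L.
DO = 8.88 − 2.616 = 6.264 mg/L.

DO ≈ 6.26 mg/L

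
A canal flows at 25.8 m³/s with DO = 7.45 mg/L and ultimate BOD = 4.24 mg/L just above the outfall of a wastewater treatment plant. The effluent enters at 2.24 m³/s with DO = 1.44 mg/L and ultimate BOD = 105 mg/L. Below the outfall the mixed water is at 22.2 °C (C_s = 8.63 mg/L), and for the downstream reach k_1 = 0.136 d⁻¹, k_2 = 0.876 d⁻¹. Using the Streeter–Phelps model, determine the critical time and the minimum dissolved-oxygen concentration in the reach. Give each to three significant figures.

Mixed DO = (25.8×7.45 + 2.24×1.44)/(25.8+2.24) = 195.4/28.04 = 6.970 mg/L.
Mixed L₀ = (25.8×4.24 + 2.24×105)/(28.04) = 344.6/28.04 = 12.29 mg/L.
Initial deficit D₀ = C_s − DO₀ = 8.63 − 6.970 = 1.660 mg/L.
t_c = (1/0.7400) ln[(0.876/0.136)(1 − 1.660×0.7400/(0.136×12.29))] = 1.351 × ln(1.707) = 0.7224 d.
D_c = (0.136/0.876) × 12.29 × e^(−0.136×0.7224) = 0.1553 × 12.29 × 0.9064 = 1.729 mg/L.
Minimum DO = 8.63 − 1.729 = 6.901 mg/L.

t_c ≈ 0.722 d; minimum DO ≈ 6.90 mg/L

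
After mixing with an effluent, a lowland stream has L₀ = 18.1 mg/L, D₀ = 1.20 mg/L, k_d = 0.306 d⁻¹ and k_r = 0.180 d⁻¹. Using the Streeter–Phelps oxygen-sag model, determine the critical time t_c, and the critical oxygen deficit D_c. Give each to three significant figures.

t_c = [1/(k_r−k_d)] ln[(k_r/k_d)(1 − D₀(k_r−k_d)/(k_d L₀))]
= [1/(0.180−0.306)] ln[(0.180/0.306)(1 − 1.20×-0.1260/(0.306×18.1))]
= (1/-0.1260) ln[0.5882 × 1.027] = -7.937 × ln(0.6043) = -7.937 × -0.5037 = 3.998 d.
L(t_c) = L₀ e^(−k_d t_c) = 18.1 × 0.2943 = 5.326 mg/L, and at the critical point k_r D_c = k_d L, so D_c = (0.306/0.180) × 5.326 = 9.055 mg/L.

t_c ≈ 4.00 d; D_c ≈ 9.05 mg/L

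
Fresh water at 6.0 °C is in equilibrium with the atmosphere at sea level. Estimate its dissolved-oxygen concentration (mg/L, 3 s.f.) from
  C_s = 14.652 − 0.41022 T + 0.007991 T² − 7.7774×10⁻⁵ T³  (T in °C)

C_s ≈ 12.5 mg/L

C_s = 14.652 − 0.41022×6.0 + 0.007991×6.0² − 7.7774×10⁻⁵×6.0³ = 12.46 mg/L.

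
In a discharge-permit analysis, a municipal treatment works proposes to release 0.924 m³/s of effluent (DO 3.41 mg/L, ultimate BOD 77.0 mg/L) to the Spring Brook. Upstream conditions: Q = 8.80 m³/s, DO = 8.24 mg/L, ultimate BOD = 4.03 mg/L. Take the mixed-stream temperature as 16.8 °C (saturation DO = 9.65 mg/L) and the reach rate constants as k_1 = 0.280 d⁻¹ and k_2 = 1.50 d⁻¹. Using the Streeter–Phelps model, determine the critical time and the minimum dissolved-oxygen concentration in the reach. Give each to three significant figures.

t_c ≈ 0.263 d; minimum DO ≈ 7.75 mg/L

Mixed DO = (8.80×8.24 + 0.924×3.41)/(8.80+0.924) = 75.66/9.724 = 7.781 mg/L.
Mixed L₀ = (8.80×4.03 + 0.924×77.0)/(9.724) = 106.6/9.724 = 10.96 mg/L.
Initial deficit D₀ = C_s − DO₀ = 9.65 − 7.781 = 1.869 mg/L.
t_c = (1/1.220) ln[(1.50/0.280)(1 − 1.869×1.220/(0.280×10.96))] = 0.8197 × ln(1.378) = 0.2629 d.
D_c = (0.280/1.50) × 10.96 × e^(−0.280×0.2629) = 0.1867 × 10.96 × 0.9290 = 1.901 mg/L.
Minimum DO = 9.65 − 1.901 = 7.749 mg/L.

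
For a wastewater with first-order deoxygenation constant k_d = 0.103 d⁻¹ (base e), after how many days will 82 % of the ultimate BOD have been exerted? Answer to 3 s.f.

t ≈ 16.6 d

y/L₀ = 1 − e^(−k_d t) = 0.82 ⇒ e^(−k_d t) = 0.180
t = −ln(0.180) / 0.103 = 1.715 / 0.103 = 16.65 d.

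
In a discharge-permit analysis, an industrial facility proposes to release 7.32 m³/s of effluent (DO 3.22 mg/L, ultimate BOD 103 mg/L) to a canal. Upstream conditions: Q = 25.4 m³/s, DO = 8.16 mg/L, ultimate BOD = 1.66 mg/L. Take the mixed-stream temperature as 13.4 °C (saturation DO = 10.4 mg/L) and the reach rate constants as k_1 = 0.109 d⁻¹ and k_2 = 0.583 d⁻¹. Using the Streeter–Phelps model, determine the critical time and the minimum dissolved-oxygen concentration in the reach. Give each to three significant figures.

t_c ≈ 1.62 d; minimum DO ≈ 6.59 mg/L

Mixed DO = (25.4×8.16 + 7.32×3.22)/(25.4+7.32) = 230.8/32.72 = 7.055 mg/L.
Mixed L₀ = (25.4×1.66 + 7.32×103)/(32.72) = 796.1/32.72 = 24.33 mg/L.
Initial deficit D₀ = C_s − DO₀ = 10.4 − 7.055 = 3.345 mg/L.
t_c = (1/0.4740) ln[(0.583/0.109)(1 − 3.345×0.4740/(0.109×24.33))] = 2.110 × ln(2.151) = 1.616 d.
D_c = (0.109/0.583) × 24.33 × e^(−0.109×1.616) = 0.1870 × 24.33 × 0.8385 = 3.814 mg/L.
Minimum DO = 10.4 − 3.814 = 6.586 mg/L.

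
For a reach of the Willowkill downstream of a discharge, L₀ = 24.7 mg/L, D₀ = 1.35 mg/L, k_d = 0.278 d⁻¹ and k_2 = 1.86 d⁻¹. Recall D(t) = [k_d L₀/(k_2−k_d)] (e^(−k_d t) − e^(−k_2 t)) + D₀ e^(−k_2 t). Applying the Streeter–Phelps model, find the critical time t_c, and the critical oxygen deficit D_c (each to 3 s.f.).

t_c ≈ 0.966 d; D_c ≈ 2.82 mg/L

t_c = [1/(k_2−k_d)] ln[(k_2/k_d)(1 − D₀(k_2−k_d)/(k_d L₀))]
= [1/(1.86−0.278)] ln[(1.86/0.278)(1 − 1.35×1.582/(0.278×24.7))]
= (1/1.582) ln[6.691 × 0.6890] = 0.6321 × ln(4.610) = 0.6321 × 1.528 = 0.9660 d.
L(t_c) = L₀ e^(−k_d t_c) = 24.7 × 0.7645 = 18.88 mg/L, and at the critical point k_2 D_c = k_d L, so D_c = (0.278/1.86) × 18.88 = 2.822 mg/L.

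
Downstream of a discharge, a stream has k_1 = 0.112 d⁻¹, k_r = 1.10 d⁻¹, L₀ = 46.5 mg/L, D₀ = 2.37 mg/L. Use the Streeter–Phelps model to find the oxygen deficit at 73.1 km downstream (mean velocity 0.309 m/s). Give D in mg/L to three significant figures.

D ≈ 3.74 mg/L

Travel time t = x/v = 73.1 km / (0.309 m/s) = 73100 m / 0.309 m/s = 236600 s = 2.738 d.
k_1 L₀/(k_r−k_1) = 0.112×46.5/(1.10−0.112) = 5.208/0.9880 = 5.271 mg/L.
e^(−k_1 t) = e^(−0.112×2.738) = 0.7359; e^(−k_r t) = e^(−1.10×2.738) = 0.04920.
D = 5.271 × (0.7359 − 0.04920) + 2.37 × 0.04920 = 3.620 + 0.1166 = 3.736 mg/L.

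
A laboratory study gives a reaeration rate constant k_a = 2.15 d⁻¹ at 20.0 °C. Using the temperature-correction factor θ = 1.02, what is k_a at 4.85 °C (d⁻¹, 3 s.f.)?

k_a(T₂) = k_a(T₁) · θ^(T₂−T₁) = 2.15 × 1.02^(4.85−20.0)
= 2.15 × 1.02^-15.2 = 2.15 × 0.7408 = 1.593 d⁻¹.

k_a ≈ 1.59 d⁻¹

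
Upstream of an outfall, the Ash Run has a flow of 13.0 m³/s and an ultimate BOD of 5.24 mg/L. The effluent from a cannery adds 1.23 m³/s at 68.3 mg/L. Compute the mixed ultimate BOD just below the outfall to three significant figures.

Flow-weighted mixing: C = (Q_r C_r + Q_w C_w)/(Q_r + Q_w)
= (13.0×5.24 + 1.23×68.3)/(13.0 + 1.23) = 152.1/14.23 = 10.69 mg/L.

10.7 mg/L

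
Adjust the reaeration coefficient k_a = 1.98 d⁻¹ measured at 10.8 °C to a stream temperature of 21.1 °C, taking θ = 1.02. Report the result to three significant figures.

k_a ≈ 2.43 d⁻¹

k_a(T₂) = k_a(T₁) · θ^(T₂−T₁) = 1.98 × 1.02^(21.1−10.8)
= 1.98 × 1.02^10.3 = 1.98 × 1.226 = 2.428 d⁻¹.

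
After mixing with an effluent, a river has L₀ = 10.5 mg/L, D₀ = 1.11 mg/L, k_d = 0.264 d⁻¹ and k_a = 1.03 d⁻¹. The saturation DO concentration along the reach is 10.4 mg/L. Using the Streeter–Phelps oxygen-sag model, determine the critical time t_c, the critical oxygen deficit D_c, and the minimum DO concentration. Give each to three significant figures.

t_c ≈ 1.30 d; D_c ≈ 1.91 mg/L; min DO ≈ 8.49 mg/L

At the critical point dD/dt = 0, so k_d L₀ e^(−k_d t) = k_a D. Substituting D(t) from the Streeter–Phelps equation and solving for t gives
t_c = ln[(k_a/k_d)(1 − D₀(k_a−k_d)/(k_d L₀))] / (k_a−k_d).
Here k_a−k_d = 0.7660 d⁻¹ and 1 − D₀(k_a−k_d)/(k_d L₀) = 1 − 1.11×0.7660/(0.264×10.5) = 0.6933, so
t_c = ln(3.902 × 0.6933) / 0.7660 = 0.9950 / 0.7660 = 1.299 d.
L(t_c) = L₀ e^(−k_d t_c) = 10.5 × 0.7097 = 7.452 mg/L, and at the critical point k_a D_c = k_d L, so D_c = (0.264/1.03) × 7.452 = 1.910 mg/L.
Minimum DO = C_s − D_c = 10.4 − 1.910 = 8.490 mg/L.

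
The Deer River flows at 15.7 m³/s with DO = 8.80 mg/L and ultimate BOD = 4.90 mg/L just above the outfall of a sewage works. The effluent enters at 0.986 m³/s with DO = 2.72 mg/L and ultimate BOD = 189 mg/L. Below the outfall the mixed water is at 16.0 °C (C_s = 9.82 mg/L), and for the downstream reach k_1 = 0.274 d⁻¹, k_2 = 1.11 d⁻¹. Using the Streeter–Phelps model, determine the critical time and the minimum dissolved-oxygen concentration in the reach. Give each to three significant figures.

t_c ≈ 1.30 d; minimum DO ≈ 7.09 mg/L

Mixed DO = (15.7×8.80 + 0.986×2.72)/(15.7+0.986) = 140.8/16.69 = 8.441 mg/L.
Mixed L₀ = (15.7×4.90 + 0.986×189)/(16.69) = 263.3/16.69 = 15.78 mg/L.
Initial deficit D₀ = C_s − DO₀ = 9.82 − 8.441 = 1.379 mg/L.
t_c = (1/0.8360) ln[(1.11/0.274)(1 − 1.379×0.8360/(0.274×15.78))] = 1.196 × ln(2.971) = 1.302 d.
D_c = (0.274/1.11) × 15.78 × e^(−0.274×1.302) = 0.2468 × 15.78 × 0.6999 = 2.726 mg/L.
Minimum DO = 9.82 − 2.726 = 7.094 mg/L.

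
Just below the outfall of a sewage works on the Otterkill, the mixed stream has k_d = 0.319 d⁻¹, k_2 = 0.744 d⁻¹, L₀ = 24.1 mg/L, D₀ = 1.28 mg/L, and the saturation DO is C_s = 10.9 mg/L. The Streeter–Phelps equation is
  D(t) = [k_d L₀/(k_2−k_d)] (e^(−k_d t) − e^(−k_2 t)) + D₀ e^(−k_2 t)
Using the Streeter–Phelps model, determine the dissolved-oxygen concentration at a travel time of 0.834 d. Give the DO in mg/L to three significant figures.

k_d L₀/(k_2−k_d) = 0.319×24.1/(0.744−0.319) = 7.688/0.4250 = 18.09 mg/L.
e^(−k_d t) = e^(−0.319×0.8340) = 0.7664; e^(−k_2 t) = e^(−0.744×0.8340) = 0.5377.
D = 18.09 × (0.7664 − 0.5377) + 1.28 × 0.5377 = 4.137 + 0.6882 = 4.826 mg/L.
DO = C_s − D = 10.9 − 4.826 = 6.074 mg/L.

DO ≈ 6.07 mg/L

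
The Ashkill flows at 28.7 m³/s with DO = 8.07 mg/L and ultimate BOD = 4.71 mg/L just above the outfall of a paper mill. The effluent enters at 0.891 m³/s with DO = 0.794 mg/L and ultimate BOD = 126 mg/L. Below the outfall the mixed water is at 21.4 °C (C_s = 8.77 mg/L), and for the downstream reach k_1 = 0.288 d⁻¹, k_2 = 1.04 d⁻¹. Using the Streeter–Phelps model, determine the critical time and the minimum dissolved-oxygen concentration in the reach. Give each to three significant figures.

t_c ≈ 1.26 d; minimum DO ≈ 7.16 mg/L

Mixed DO = (28.7×8.07 + 0.891×0.794)/(28.7+0.891) = 232.3/29.59 = 7.851 mg/L.
Mixed L₀ = (28.7×4.71 + 0.891×126)/(29.59) = 247.4/29.59 = 8.362 mg/L.
Initial deficit D₀ = C_s − DO₀ = 8.77 − 7.851 = 0.9191 mg/L.
t_c = (1/0.7520) ln[(1.04/0.288)(1 − 0.9191×0.7520/(0.288×8.362))] = 1.330 × ln(2.575) = 1.258 d.
D_c = (0.288/1.04) × 8.362 × e^(−0.288×1.258) = 0.2769 × 8.362 × 0.6961 = 1.612 mg/L.
Minimum DO = 8.77 − 1.612 = 7.158 mg/L.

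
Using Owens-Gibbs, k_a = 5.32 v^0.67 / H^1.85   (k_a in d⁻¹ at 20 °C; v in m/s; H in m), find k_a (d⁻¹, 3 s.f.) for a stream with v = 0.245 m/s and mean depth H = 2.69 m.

k_a ≈ 0.332 d⁻¹

k_a = 5.32 × 0.245^0.67 / 2.69^1.85 = 5.32 × 0.3897 / 6.238 = 0.3324 d⁻¹.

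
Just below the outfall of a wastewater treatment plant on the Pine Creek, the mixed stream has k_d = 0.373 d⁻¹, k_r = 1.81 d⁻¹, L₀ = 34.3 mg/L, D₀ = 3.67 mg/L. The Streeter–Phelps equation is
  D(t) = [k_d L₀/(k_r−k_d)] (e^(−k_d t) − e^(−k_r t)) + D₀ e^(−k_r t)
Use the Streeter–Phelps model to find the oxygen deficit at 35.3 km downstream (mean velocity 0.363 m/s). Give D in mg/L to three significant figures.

Travel time t = x/v = 35.3 km / (0.363 m/s) = 35300 m / 0.363 m/s = 97250 s = 1.126 d.
k_d L₀/(k_r−k_d) = 0.373×34.3/(1.81−0.373) = 12.79/1.437 = 8.903 mg/L.
e^(−k_d t) = e^(−0.373×1.126) = 0.6572; e^(−k_r t) = e^(−1.81×1.126) = 0.1304.
D = 8.903 × (0.6572 − 0.1304) + 3.67 × 0.1304 = 4.690 + 0.4785 = 5.168 mg/L.

D ≈ 5.17 mg/L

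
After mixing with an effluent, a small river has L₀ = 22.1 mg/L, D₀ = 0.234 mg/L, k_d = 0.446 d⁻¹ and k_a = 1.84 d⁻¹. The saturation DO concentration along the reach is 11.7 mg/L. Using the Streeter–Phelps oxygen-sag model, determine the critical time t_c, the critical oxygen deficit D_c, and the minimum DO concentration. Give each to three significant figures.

t_c ≈ 0.993 d; D_c ≈ 3.44 mg/L; min DO ≈ 8.26 mg/L

t_c = [1/(k_a−k_d)] ln[(k_a/k_d)(1 − D₀(k_a−k_d)/(k_d L₀))]
= [1/(1.84−0.446)] ln[(1.84/0.446)(1 − 0.234×1.394/(0.446×22.1))]
= (1/1.394) ln[4.126 × 0.9669] = 0.7174 × ln(3.989) = 0.7174 × 1.384 = 0.9925 d.
L(t_c) = L₀ e^(−k_d t_c) = 22.1 × 0.6423 = 14.20 mg/L, and at the critical point k_a D_c = k_d L, so D_c = (0.446/1.84) × 14.20 = 3.441 mg/L.
Minimum DO = C_s − D_c = 11.7 − 3.441 = 8.259 mg/L.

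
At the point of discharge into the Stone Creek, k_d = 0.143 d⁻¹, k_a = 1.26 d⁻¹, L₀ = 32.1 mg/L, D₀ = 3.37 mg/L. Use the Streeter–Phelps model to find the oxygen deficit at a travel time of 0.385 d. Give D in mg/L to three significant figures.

k_d L₀/(k_a−k_d) = 0.143×32.1/(1.26−0.143) = 4.590/1.117 = 4.109 mg/L.
e^(−k_d t) = e^(−0.143×0.3850) = 0.9464; e^(−k_a t) = e^(−1.26×0.3850) = 0.6156.
D = 4.109 × (0.9464 − 0.6156) + 3.37 × 0.6156 = 1.359 + 2.075 = 3.434 mg/L.

D ≈ 3.43 mg/L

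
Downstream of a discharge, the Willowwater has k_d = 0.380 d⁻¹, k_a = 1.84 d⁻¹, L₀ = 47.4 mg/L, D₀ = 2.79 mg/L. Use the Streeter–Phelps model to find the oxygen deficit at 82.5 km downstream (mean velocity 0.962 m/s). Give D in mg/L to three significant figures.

D ≈ 6.92 mg/L

Travel time t = x/v = 82.5 km / (0.962 m/s) = 82500 m / 0.962 m/s = 85760 s = 0.9926 d.
k_d L₀/(k_a−k_d) = 0.380×47.4/(1.84−0.380) = 18.01/1.460 = 12.34 mg/L.
e^(−k_d t) = e^(−0.380×0.9926) = 0.6858; e^(−k_a t) = e^(−1.84×0.9926) = 0.1610.
D = 12.34 × (0.6858 − 0.1610) + 2.79 × 0.1610 = 6.474 + 0.4492 = 6.924 mg/L.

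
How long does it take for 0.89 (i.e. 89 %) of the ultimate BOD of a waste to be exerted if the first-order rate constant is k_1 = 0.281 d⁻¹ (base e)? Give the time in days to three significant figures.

y/L₀ = 1 − e^(−k_1 t) = 0.89 ⇒ e^(−k_1 t) = 0.110
t = −ln(0.110) / 0.281 = 2.207 / 0.281 = 7.855 d.

t ≈ 7.86 d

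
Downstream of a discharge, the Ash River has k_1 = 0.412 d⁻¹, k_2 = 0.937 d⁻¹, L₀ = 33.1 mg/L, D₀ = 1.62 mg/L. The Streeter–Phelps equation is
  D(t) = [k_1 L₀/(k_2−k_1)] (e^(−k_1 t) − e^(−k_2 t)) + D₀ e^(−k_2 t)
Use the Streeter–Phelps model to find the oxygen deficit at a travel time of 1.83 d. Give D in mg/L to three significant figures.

D ≈ 7.84 mg/L

k_1 L₀/(k_2−k_1) = 0.412×33.1/(0.937−0.412) = 13.64/0.5250 = 25.98 mg/L.
e^(−k_1 t) = e^(−0.412×1.830) = 0.4705; e^(−k_2 t) = e^(−0.937×1.830) = 0.1800.
D = 25.98 × (0.4705 − 0.1800) + 1.62 × 0.1800 = 7.545 + 0.2916 = 7.837 mg/L.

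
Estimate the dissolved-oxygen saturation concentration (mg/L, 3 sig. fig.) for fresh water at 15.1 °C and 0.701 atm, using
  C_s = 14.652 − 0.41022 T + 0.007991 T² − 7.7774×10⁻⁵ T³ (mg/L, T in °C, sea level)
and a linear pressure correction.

At sea level: C_s = 14.652 − 0.41022×15.1 + 0.007991×15.1² − 7.7774×10⁻⁵×15.1³ = 10.01 mg/L.
Pressure correction: C_s' = 10.01 × 0.701 = 7.018 mg/L.

C_s ≈ 7.02 mg/L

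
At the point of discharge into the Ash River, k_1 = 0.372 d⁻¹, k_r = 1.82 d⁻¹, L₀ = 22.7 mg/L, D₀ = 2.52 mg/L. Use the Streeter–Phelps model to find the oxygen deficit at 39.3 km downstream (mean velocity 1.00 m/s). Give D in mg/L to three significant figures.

D ≈ 3.48 mg/L

Travel time t = x/v = 39.3 km / (1.00 m/s) = 39300 m / 1.00 m/s = 39300 s = 0.4549 d.
k_1 L₀/(k_r−k_1) = 0.372×22.7/(1.82−0.372) = 8.444/1.448 = 5.832 mg/L.
e^(−k_1 t) = e^(−0.372×0.4549) = 0.8443; e^(−k_r t) = e^(−1.82×0.4549) = 0.4370.
D = 5.832 × (0.8443 − 0.4370) + 2.52 × 0.4370 = 2.376 + 1.101 = 3.477 mg/L.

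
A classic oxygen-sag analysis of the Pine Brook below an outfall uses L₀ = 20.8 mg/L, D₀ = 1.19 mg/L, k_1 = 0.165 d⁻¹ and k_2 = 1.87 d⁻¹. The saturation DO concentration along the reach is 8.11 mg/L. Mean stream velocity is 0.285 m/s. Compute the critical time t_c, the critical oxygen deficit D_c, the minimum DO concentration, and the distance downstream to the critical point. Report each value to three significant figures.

With k_2/k_1 = 11.33 and 1 − D₀(k_2−k_1)/(k_1 L₀) = 0.4088,
t_c = ln(11.33 × 0.4088) / (1.87 − 0.165) = ln(4.633) / 1.705 = 1.533/1.705 = 0.8993 d.
D_c = (k_1/k_2) L₀ e^(−k_1 t_c) = (0.165/1.87) × 20.8 × e^(−0.165×0.8993) = 0.08824 × 20.8 × 0.8621 = 1.582 mg/L.
Minimum DO = C_s − D_c = 8.11 − 1.582 = 6.528 mg/L.
x_c = v t_c = 0.285 m/s × 0.8993 d × 86400 s/d = 22140 m ≈ 22.1 km.

t_c ≈ 0.899 d; D_c ≈ 1.58 mg/L; min DO ≈ 6.53 mg/L; x_c ≈ 22.1 km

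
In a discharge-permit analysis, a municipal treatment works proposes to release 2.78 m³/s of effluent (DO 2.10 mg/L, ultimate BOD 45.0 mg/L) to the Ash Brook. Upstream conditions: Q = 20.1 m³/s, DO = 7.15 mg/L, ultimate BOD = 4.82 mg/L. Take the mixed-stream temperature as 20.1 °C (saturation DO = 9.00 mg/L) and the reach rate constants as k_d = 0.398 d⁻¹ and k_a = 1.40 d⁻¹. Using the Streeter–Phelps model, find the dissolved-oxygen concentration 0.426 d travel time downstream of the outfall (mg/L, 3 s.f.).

DO ≈ 6.51 mg/L

Mixed DO = (20.1×7.15 + 2.78×2.10)/(20.1+2.78) = 149.6/22.88 = 6.536 mg/L.
Mixed L₀ = (20.1×4.82 + 2.78×45.0)/(22.88) = 222.0/22.88 = 9.702 mg/L.
Initial deficit D₀ = C_s − DO₀ = 9.00 − 6.536 = 2.464 mg/L.
D(0.426) = [0.398×9.702/(1.40−0.398)](e^(−0.398×0.426) − e^(−1.40×0.426)) + 2.464 e^(−1.40×0.426)
= 3.854 × (0.8440 − 0.5508) + 2.464 × 0.5508 = 2.487 mg/L.
DO = 9.00 − 2.487 = 6.513 mg/L.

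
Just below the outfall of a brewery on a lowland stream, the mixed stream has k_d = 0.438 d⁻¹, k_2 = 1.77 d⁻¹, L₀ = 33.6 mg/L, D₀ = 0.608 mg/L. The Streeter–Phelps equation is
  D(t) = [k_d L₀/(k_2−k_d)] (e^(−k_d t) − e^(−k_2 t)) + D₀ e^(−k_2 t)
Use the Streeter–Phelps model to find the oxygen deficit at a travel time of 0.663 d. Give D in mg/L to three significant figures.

D ≈ 5.03 mg/L

k_d L₀/(k_2−k_d) = 0.438×33.6/(1.77−0.438) = 14.72/1.332 = 11.05 mg/L.
e^(−k_d t) = e^(−0.438×0.6630) = 0.7480; e^(−k_2 t) = e^(−1.77×0.6630) = 0.3093.
D = 11.05 × (0.7480 − 0.3093) + 0.608 × 0.3093 = 4.847 + 0.1880 = 5.035 mg/L.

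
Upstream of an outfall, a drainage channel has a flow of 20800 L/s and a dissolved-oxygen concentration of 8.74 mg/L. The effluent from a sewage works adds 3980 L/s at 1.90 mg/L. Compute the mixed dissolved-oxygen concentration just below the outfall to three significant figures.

Flow-weighted mixing: C = (Q_r C_r + Q_w C_w)/(Q_r + Q_w)
= (20800×8.74 + 3980×1.90)/(20800 + 3980) = 189400/24780 = 7.641 mg/L.

7.64 mg/L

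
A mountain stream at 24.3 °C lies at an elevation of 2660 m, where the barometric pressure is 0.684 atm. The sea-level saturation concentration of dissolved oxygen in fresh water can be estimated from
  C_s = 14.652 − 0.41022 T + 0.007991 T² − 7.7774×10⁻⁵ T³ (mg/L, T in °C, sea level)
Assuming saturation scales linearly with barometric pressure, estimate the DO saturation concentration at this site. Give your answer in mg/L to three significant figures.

C_s ≈ 5.67 mg/L

At sea level: C_s = 14.652 − 0.41022×24.3 + 0.007991×24.3² − 7.7774×10⁻⁵×24.3³ = 8.286 mg/L.
Pressure correction: C_s' = 8.286 × 0.684 = 5.668 mg/L.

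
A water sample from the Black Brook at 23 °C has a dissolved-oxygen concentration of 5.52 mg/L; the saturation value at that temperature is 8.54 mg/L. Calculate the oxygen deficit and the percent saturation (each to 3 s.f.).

D = C_s − C = 8.54 − 5.52 = 3.02 mg/L.
% saturation = 5.52/8.54 × 100 = 64.6 %.

D ≈ 3.02 mg/L; 64.6 % saturation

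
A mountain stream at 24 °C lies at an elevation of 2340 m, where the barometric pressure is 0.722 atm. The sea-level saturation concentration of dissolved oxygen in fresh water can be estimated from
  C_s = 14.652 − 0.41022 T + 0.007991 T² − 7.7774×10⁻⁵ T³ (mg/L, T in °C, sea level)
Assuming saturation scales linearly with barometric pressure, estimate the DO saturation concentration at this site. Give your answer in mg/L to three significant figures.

C_s ≈ 6.02 mg/L

At sea level: C_s = 14.652 − 0.41022×24 + 0.007991×24² − 7.7774×10⁻⁵×24³ = 8.334 mg/L.
Pressure correction: C_s' = 8.334 × 0.722 = 6.017 mg/L.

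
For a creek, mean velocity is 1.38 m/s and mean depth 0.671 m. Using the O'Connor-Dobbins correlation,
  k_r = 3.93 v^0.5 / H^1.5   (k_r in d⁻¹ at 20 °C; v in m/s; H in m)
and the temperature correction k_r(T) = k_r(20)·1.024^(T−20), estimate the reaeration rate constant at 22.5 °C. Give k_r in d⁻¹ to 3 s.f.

k_r(20) = 3.93 × 1.38^0.5 / 0.671^1.5 = 3.93 × 1.175 / 0.5496 = 8.399 d⁻¹.
k_r(22.5) = 8.399 × 1.024^(22.5−20) = 8.399 × 1.061 = 8.912 d⁻¹.

k_r ≈ 8.91 d⁻¹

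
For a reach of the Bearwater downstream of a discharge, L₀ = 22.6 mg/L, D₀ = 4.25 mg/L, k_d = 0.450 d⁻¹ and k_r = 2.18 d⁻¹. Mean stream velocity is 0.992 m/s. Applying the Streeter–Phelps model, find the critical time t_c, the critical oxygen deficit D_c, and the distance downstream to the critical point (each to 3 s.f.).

t_c ≈ 0.170 d; D_c ≈ 4.32 mg/L; x_c ≈ 14.6 km

With k_r/k_d = 4.844 and 1 − D₀(k_r−k_d)/(k_d L₀) = 0.2770,
t_c = ln(4.844 × 0.2770) / (2.18 − 0.450) = ln(1.342) / 1.730 = 0.2942/1.730 = 0.1701 d.
L(t_c) = L₀ e^(−k_d t_c) = 22.6 × 0.9263 = 20.93 mg/L, and at the critical point k_r D_c = k_d L, so D_c = (0.450/2.18) × 20.93 = 4.321 mg/L.
x_c = v t_c = 0.992 m/s × 0.1701 d × 86400 s/d = 14580 m ≈ 14.6 km.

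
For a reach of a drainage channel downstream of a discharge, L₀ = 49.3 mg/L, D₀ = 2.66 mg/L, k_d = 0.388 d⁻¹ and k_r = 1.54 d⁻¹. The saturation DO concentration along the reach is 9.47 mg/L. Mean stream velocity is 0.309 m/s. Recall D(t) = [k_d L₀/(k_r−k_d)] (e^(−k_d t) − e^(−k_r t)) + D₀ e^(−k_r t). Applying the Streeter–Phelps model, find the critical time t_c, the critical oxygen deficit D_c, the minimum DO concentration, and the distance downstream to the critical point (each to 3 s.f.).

With k_r/k_d = 3.969 and 1 − D₀(k_r−k_d)/(k_d L₀) = 0.8398,
t_c = ln(3.969 × 0.8398) / (1.54 − 0.388) = ln(3.333) / 1.152 = 1.204/1.152 = 1.045 d.
D_c = (k_d/k_r) L₀ e^(−k_d t_c) = (0.388/1.54) × 49.3 × e^(−0.388×1.045) = 0.2519 × 49.3 × 0.6666 = 8.280 mg/L.
Minimum DO = C_s − D_c = 9.47 − 8.280 = 1.190 mg/L.
x_c = v t_c = 0.309 m/s × 1.045 d × 86400 s/d = 27900 m ≈ 27.9 km.

t_c ≈ 1.05 d; D_c ≈ 8.28 mg/L; min DO ≈ 1.19 mg/L; x_c ≈ 27.9 km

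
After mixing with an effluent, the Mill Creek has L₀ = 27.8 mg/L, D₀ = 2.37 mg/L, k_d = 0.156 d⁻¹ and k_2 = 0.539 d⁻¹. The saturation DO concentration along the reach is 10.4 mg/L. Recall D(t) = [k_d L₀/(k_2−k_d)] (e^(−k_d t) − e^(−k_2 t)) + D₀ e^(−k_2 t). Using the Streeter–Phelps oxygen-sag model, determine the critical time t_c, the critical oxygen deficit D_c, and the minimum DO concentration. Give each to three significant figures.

t_c ≈ 2.62 d; D_c ≈ 5.34 mg/L; min DO ≈ 5.06 mg/L

At the critical point dD/dt = 0, so k_d L₀ e^(−k_d t) = k_2 D. Substituting D(t) from the Streeter–Phelps equation and solving for t gives
t_c = ln[(k_2/k_d)(1 − D₀(k_2−k_d)/(k_d L₀))] / (k_2−k_d).
Here k_2−k_d = 0.3830 d⁻¹ and 1 − D₀(k_2−k_d)/(k_d L₀) = 1 − 2.37×0.3830/(0.156×27.8) = 0.7907, so
t_c = ln(3.455 × 0.7907) / 0.3830 = 1.005 / 0.3830 = 2.624 d.
L(t_c) = L₀ e^(−k_d t_c) = 27.8 × 0.6641 = 18.46 mg/L, and at the critical point k_2 D_c = k_d L, so D_c = (0.156/0.539) × 18.46 = 5.343 mg/L.
Minimum DO = C_s − D_c = 10.4 − 5.343 = 5.057 mg/L.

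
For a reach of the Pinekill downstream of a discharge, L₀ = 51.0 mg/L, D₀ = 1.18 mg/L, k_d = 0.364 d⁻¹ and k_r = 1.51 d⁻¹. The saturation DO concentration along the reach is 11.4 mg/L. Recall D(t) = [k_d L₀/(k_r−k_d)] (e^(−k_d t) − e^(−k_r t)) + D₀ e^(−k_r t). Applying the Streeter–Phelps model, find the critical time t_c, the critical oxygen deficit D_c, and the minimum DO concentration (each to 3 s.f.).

At the critical point dD/dt = 0, so k_d L₀ e^(−k_d t) = k_r D. Substituting D(t) from the Streeter–Phelps equation and solving for t gives
t_c = ln[(k_r/k_d)(1 − D₀(k_r−k_d)/(k_d L₀))] / (k_r−k_d).
Here k_r−k_d = 1.146 d⁻¹ and 1 − D₀(k_r−k_d)/(k_d L₀) = 1 − 1.18×1.146/(0.364×51.0) = 0.9272, so
t_c = ln(4.148 × 0.9272) / 1.146 = 1.347 / 1.146 = 1.175 d.
L(t_c) = L₀ e^(−k_d t_c) = 51.0 × 0.6519 = 33.25 mg/L, and at the critical point k_r D_c = k_d L, so D_c = (0.364/1.51) × 33.25 = 8.014 mg/L.
Minimum DO = C_s − D_c = 11.4 − 8.014 = 3.386 mg/L.

t_c ≈ 1.18 d; D_c ≈ 8.01 mg/L; min DO ≈ 3.39 mg/L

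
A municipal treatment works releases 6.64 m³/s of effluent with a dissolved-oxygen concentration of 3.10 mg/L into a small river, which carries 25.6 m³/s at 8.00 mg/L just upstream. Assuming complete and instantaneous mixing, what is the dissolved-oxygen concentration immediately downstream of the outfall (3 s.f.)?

6.99 mg/L

Flow-weighted mixing: C = (Q_r C_r + Q_w C_w)/(Q_r + Q_w)
= (25.6×8.00 + 6.64×3.10)/(25.6 + 6.64) = 225.4/32.24 = 6.991 mg/L.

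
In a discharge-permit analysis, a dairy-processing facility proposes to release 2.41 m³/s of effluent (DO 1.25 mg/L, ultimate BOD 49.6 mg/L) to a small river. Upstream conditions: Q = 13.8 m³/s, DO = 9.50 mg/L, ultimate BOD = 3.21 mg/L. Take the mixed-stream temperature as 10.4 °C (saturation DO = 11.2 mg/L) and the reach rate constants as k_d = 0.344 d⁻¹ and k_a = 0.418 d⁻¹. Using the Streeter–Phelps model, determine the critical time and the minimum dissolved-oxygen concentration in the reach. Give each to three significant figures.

t_c ≈ 1.76 d; minimum DO ≈ 6.67 mg/L

Mixed DO = (13.8×9.50 + 2.41×1.25)/(13.8+2.41) = 134.1/16.21 = 8.273 mg/L.
Mixed L₀ = (13.8×3.21 + 2.41×49.6)/(16.21) = 163.8/16.21 = 10.11 mg/L.
Initial deficit D₀ = C_s − DO₀ = 11.2 − 8.273 = 2.927 mg/L.
t_c = (1/0.07400) ln[(0.418/0.344)(1 − 2.927×0.07400/(0.344×10.11))] = 13.51 × ln(1.139) = 1.764 d.
D_c = (0.344/0.418) × 10.11 × e^(−0.344×1.764) = 0.8230 × 10.11 × 0.5451 = 4.534 mg/L.
Minimum DO = 11.2 − 4.534 = 6.666 mg/L.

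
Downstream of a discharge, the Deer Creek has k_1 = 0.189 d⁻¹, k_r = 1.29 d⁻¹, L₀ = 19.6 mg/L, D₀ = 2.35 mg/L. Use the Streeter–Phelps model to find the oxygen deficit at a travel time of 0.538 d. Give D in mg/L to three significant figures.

k_1 L₀/(k_r−k_1) = 0.189×19.6/(1.29−0.189) = 3.704/1.101 = 3.365 mg/L.
e^(−k_1 t) = e^(−0.189×0.5380) = 0.9033; e^(−k_r t) = e^(−1.29×0.5380) = 0.4996.
D = 3.365 × (0.9033 − 0.4996) + 2.35 × 0.4996 = 1.358 + 1.174 = 2.532 mg/L.

D ≈ 2.53 mg/L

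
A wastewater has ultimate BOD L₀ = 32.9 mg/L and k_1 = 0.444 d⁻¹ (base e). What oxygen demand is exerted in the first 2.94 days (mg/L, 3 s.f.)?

y ≈ 24.0 mg/L

y_t = L₀(1 − e^(−k_1 t)) = 32.9 × (1 − e^(−0.444×2.94))
= 32.9 × (1 − 0.2711) = 32.9 × 0.7289 = 23.98 mg/L.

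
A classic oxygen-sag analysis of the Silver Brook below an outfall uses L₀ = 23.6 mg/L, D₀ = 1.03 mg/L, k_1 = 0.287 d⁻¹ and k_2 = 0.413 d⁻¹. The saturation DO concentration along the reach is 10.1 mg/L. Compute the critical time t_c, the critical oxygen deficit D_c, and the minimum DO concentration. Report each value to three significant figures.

t_c = [1/(k_2−k_1)] ln[(k_2/k_1)(1 − D₀(k_2−k_1)/(k_1 L₀))]
= [1/(0.413−0.287)] ln[(0.413/0.287)(1 − 1.03×0.1260/(0.287×23.6))]
= (1/0.1260) ln[1.439 × 0.9808] = 7.937 × ln(1.411) = 7.937 × 0.3446 = 2.735 d.
D_c = (k_1/k_2) L₀ e^(−k_1 t_c) = (0.287/0.413) × 23.6 × e^(−0.287×2.735) = 0.6949 × 23.6 × 0.4561 = 7.481 mg/L.
Minimum DO = C_s − D_c = 10.1 − 7.481 = 2.619 mg/L.

t_c ≈ 2.74 d; D_c ≈ 7.48 mg/L; min DO ≈ 2.62 mg/L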